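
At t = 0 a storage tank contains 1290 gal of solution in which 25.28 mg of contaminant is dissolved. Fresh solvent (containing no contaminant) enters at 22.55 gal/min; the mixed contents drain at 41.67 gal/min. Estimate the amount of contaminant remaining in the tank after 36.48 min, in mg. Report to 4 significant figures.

Total volume: dV/dt = Q_in − Q_out = -19.1200 gal/min, so V(t) = 1290 − 19.1200 t and V(36.48) = 592.502 gal.
Species balance (pure solvent in): dm/dt = −Q_out · m/V(t).
dm/m = −Q_out dt/(V₀ − 19.1200 t); integrating gives ln(m/m₀) = −(Q_out/(Q_in−Q_out)) ln(V/V₀).
m = m₀ (V₀/V)^(Q_out/(Q_in−Q_out)) = 25.28 × (1290/592.502)^(-2.17939) = 4.63832 mg.

4.638 mg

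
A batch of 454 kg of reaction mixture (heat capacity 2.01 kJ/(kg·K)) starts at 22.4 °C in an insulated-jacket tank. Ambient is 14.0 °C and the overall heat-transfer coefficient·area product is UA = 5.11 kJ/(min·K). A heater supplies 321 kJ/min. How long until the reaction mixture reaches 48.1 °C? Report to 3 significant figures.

Lumped-capacitance energy balance: M c_p dT/dt = UA(T_amb − T) + Q̇.
τ = M c_p/UA = 178.58 min; T_ss = T_amb + Q̇/UA = 14.0 + 321/5.11 = 76.818 °C.
T(t) = T_ss + (T₀ − T_ss)e^(−t/τ); set T = 48.1:
t = −τ ln[(T − T_ss)/(T₀ − T_ss)] = −178.58 · ln(0.52773) = 114.14 min.

114 min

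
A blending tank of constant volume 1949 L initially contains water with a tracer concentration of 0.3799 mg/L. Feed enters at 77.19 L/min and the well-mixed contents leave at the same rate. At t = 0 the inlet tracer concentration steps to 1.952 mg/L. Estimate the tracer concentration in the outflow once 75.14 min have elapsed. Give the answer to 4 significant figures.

1.872 mg/L

Species balance on the tank: V dC/dt = Q(C_in − C).
So dC/dt = (C_in − C)/τ with τ = V/Q = 1949/77.19 = 25.2494 min.
Integrating: C(t) = C_in + (C₀ − C_in) e^(−t/τ).
C(75.14) = 1.952 + (0.3799 − 1.952)·e^(−75.14/25.2494) = 1.952 + (-1.57210)·0.0510008 = 1.87182 mg/L.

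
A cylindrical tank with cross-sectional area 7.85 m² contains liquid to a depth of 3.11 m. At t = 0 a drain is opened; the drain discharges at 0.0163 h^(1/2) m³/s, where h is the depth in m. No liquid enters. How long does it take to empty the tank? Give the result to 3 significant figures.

Volume balance on the tank: A dh/dt = −0.0163 √h.
Separate and integrate: 2(√h − √h₀) = −(0.0163/A) t.
Tank is empty when √h = 0: t_empty = 2A√h₀/0.0163.
t_empty = 2·7.85·√3.11/0.0163 = 15.700·1.7635/0.0163 = 1698.6 s.

1700 s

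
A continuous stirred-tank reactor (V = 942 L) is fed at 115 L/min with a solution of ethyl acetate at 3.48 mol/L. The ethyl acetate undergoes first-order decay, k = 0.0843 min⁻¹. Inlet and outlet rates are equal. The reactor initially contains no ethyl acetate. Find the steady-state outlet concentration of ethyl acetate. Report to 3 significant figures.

Accumulation = in − out − consumed: V dC/dt = Q C_in − Q C − k V C.
At steady state: 0 = Q C_in − (Q + kV) C_ss, so C_ss = Q C_in/(Q + kV).
C_ss = 115·3.48/(115 + 0.0843·942) = 400.20/194.41 = 2.0585 mol/L.

2.06 mol/L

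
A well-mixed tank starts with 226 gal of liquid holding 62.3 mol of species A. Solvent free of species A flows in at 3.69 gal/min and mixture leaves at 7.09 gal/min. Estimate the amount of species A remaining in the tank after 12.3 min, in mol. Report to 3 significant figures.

40.7 mol

Let m(t) be the amount of species A. Volume: V(t) = V₀ + (Q_in − Q_out) t = 226 − 3.4000 t; V(12.3) = 184.18 gal.
Solute balance: dm/dt = 0 − Q_out C = −Q_out m/V(t).
dm/m = −Q_out dt/(V₀ − 3.4000 t); integrating gives ln(m/m₀) = −(Q_out/(Q_in−Q_out)) ln(V/V₀).
m = m₀ (V₀/V)^(Q_out/(Q_in−Q_out)) = 62.3 × (226/184.18)^(-2.0853) = 40.661 mol.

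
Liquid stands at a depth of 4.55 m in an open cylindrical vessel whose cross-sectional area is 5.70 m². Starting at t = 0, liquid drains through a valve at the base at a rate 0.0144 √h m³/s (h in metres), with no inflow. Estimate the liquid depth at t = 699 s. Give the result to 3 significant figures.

1.56 m

With no inflow, A dh/dt = −0.0144 √h.
∫ h^(−1/2) dh = −(0.0144/A) ∫ dt, giving 2√h = 2√h₀ − (0.0144/A) t.
√h = √4.55 − 0.0144·699/(2·5.70) = 2.1331 − 0.88295 = 1.2501.
h = 1.2501² = 1.5628 m.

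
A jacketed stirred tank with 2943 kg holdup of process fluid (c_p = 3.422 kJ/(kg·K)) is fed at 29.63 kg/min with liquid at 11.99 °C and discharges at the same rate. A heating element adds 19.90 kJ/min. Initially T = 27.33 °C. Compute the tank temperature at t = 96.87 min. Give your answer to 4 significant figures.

17.90 °C

M c_p dT/dt = ṁ c_p (T_in − T) + Q̇.
τ = M/ṁ = 99.3250 min; T_ss = T_in + Q̇/(ṁ c_p) = 11.99 + 19.90/(29.63·3.422) = 12.1863 °C.
T approaches T_ss exponentially: T(t) = T_ss + (T₀ − T_ss) e^(−t/τ).
T(96.87) = 12.1863 + (15.1437)·e^(−96.87/99.3250) = 12.1863 + (15.1437)·0.377086 = 17.8967 °C.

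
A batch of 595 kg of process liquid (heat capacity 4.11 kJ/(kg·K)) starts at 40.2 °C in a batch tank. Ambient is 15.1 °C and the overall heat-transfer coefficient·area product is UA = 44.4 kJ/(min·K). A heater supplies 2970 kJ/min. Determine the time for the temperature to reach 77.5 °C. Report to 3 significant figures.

123 min

Heat balance on the well-mixed liquid: M c_p dT/dt = −UA(T − T_amb) + Q̇.
τ = M c_p/UA = 55.078 min; T_ss = T_amb + Q̇/UA = 15.1 + 2970/44.4 = 81.992 °C.
T(t) = T_ss + (T₀ − T_ss)e^(−t/τ); set T = 77.5:
t = −τ ln[(T − T_ss)/(T₀ − T_ss)] = −55.078 · ln(0.10748) = 122.85 min.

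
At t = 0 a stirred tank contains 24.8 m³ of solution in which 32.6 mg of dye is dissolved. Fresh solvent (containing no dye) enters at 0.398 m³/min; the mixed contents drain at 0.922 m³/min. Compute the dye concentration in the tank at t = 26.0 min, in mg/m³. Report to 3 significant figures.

0.718 mg/m³

Total volume: dV/dt = Q_in − Q_out = -0.52400 m³/min, so V(t) = 24.8 − 0.52400 t and V(26.0) = 11.176 m³.
Species balance (pure solvent in): dm/dt = −Q_out · m/V(t).
dm/m = −Q_out dt/(V₀ − 0.52400 t); integrating gives ln(m/m₀) = −(Q_out/(Q_in−Q_out)) ln(V/V₀).
m = m₀ (V₀/V)^(Q_out/(Q_in−Q_out)) = 32.6 × (24.8/11.176)^(-1.7595) = 8.0191 mg.
C = m/V = 8.0191/11.176 = 0.71753 mg/m³.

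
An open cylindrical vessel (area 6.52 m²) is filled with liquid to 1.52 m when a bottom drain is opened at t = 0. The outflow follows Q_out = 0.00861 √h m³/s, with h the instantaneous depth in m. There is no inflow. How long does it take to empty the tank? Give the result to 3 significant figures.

A dh/dt = −Q_out = −0.00861 √h.
This is separable: 2 d(√h)/dt = −0.00861/A, so √h = √h₀ − (0.00861/(2A)) t.
Tank is empty when √h = 0: t_empty = 2A√h₀/0.00861.
t_empty = 2·6.52·√1.52/0.00861 = 13.040·1.2329/0.00861 = 1867.2 s.

1870 s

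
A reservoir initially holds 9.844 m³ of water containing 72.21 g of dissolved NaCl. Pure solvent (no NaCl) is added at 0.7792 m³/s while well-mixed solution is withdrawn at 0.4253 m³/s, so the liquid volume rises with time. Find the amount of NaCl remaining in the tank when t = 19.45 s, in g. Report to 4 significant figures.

38.18 g

Total volume: dV/dt = Q_in − Q_out = 0.353900 m³/s, so V(t) = 9.844 + 0.353900 t and V(19.45) = 16.7274 m³.
No NaCl enters, so dm/dt = −Q_out · (m/V).
Separate: dm/m = −Q_out dt/V(t) ⇒ ln(m/m₀) = −(Q_out/(Q_in−Q_out)) ln(V/V₀).
m = m₀ (V₀/V)^(Q_out/(Q_in−Q_out)) = 72.21 × (9.844/16.7274)^(1.20175) = 38.1845 g.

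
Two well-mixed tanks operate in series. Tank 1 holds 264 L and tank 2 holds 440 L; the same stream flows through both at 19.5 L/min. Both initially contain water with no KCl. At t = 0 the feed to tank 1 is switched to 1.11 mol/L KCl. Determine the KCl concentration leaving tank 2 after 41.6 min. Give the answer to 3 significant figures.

0.748 mol/L

Species balance on tank i: dCᵢ/dt = (Cᵢ₋₁ − Cᵢ)/τᵢ with τᵢ = Vᵢ/Q.
τ₁ = 264/19.5 = 13.538 min; τ₂ = 440/19.5 = 22.564 min.
Solving the cascade with C₁(0)=C₂(0)=0 gives C₂(t) = C_in[1 − (τ₁ e^(−t/τ₁) − τ₂ e^(−t/τ₂))/(τ₁ − τ₂)].
At t = 41.6: e^(−t/τ₁) = 0.046295, e^(−t/τ₂) = 0.15824.
C₂ = 1.11·[1 − (13.538·0.046295 − 22.564·0.15824)/(-9.0256)] = 1.11·0.67384 = 0.74796 mol/L.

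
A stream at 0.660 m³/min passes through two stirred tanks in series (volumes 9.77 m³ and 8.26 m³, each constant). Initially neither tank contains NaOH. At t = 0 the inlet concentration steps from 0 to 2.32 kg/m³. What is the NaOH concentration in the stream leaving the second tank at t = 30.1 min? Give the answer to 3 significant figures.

1.50 kg/m³

Each tank obeys Vᵢ dCᵢ/dt = Q(Cᵢ₋₁ − Cᵢ), so τᵢ = Vᵢ/Q.
τ₁ = 9.77/0.660 = 14.803 min; τ₂ = 8.26/0.660 = 12.515 min.
Solving the cascade with C₁(0)=C₂(0)=0 gives C₂(t) = C_in[1 − (τ₁ e^(−t/τ₁) − τ₂ e^(−t/τ₂))/(τ₁ − τ₂)].
At t = 30.1: e^(−t/τ₁) = 0.13089, e^(−t/τ₂) = 0.090258.
C₂ = 2.32·[1 − (14.803·0.13089 − 12.515·0.090258)/(2.2879)] = 2.32·0.64682 = 1.5006 kg/m³.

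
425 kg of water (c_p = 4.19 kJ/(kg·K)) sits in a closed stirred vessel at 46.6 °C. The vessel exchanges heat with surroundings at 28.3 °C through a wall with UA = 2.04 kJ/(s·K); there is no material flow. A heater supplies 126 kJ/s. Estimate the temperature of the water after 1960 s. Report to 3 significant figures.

Lumped-capacitance energy balance: M c_p dT/dt = UA(T_amb − T) + Q̇.
dT/dt = (T_ss − T)/τ with T_ss = T_amb + Q̇/UA = 28.3 + 126/2.04 = 90.065 °C, τ = M c_p/UA = 425·4.19/2.04 = 872.92 s.
T approaches T_ss exponentially: T(t) = T_ss + (T₀ − T_ss) e^(−t/τ).
T(1960) = 90.065 + (-43.465)·0.10589 = 85.462 °C.

85.5 °C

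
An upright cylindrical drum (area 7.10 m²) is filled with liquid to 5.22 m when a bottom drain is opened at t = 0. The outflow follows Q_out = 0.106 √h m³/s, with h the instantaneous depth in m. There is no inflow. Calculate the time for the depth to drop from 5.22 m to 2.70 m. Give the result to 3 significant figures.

85.9 s

Unsteady balance on liquid volume: A dh/dt = −0.106 √h.
Separate and integrate: 2(√h − √h₀) = −(0.106/A) t.
t = 2A(√h₀ − √h)/0.106 = 2·7.10·(√5.22 − √2.70)/0.106
  = 14.200 × (2.2847 − 1.6432) / 0.106 = 85.945 s.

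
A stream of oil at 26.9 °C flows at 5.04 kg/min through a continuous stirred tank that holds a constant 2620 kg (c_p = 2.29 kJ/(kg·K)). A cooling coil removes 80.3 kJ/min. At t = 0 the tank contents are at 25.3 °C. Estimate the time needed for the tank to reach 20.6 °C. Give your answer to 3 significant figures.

1090 min

Heat balance on the well-mixed liquid: M c_p dT/dt = ṁ c_p (T_in − T) − 80.3.
τ = M/ṁ = 519.84 min; T_ss = T_in − Q̇/(ṁ c_p) = 19.943 °C.
T(t) = T_ss + (T₀ − T_ss) e^(−t/τ). Set T = 20.6:
e^(−t/τ) = (20.6 − 19.943)/(25.3 − 19.943) = 0.12272
t = −519.84 · ln(0.12272) = 1090.6 min.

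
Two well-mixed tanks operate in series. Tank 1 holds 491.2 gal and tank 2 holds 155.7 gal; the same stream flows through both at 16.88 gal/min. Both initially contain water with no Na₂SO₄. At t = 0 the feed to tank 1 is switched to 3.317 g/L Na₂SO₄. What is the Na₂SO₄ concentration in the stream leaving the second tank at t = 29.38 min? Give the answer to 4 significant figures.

Species balance on tank i: dCᵢ/dt = (Cᵢ₋₁ − Cᵢ)/τᵢ with τᵢ = Vᵢ/Q.
τ₁ = 491.2/16.88 = 29.0995 min; τ₂ = 155.7/16.88 = 9.22393 min.
Tank 1: C₁ = C_in(1 − e^(−t/τ₁)). Tank 2 (τ₁ ≠ τ₂): C₂ = C_in[1 − (τ₁ e^(−t/τ₁) − τ₂ e^(−t/τ₂))/(τ₁ − τ₂)].
At t = 29.38: e^(−t/τ₁) = 0.364351, e^(−t/τ₂) = 0.0413703.
C₂ = 3.317·[1 − (29.0995·0.364351 − 9.22393·0.0413703)/(19.8756)] = 3.317·0.485759 = 1.61126 g/L.

1.611 g/L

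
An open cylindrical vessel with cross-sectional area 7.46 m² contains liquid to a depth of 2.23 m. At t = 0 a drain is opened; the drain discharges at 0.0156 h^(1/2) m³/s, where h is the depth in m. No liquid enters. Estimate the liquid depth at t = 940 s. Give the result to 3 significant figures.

0.261 m

With no inflow, A dh/dt = −0.0156 √h.
Separate and integrate: 2(√h − √h₀) = −(0.0156/A) t.
√h = √2.23 − 0.0156·940/(2·7.46) = 1.4933 − 0.98284 = 0.51048.
h = 0.51048² = 0.26059 m.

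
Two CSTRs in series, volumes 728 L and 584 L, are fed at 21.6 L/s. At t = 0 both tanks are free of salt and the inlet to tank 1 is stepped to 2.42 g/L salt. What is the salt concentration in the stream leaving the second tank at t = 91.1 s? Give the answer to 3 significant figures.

1.94 g/L

Each tank obeys Vᵢ dCᵢ/dt = Q(Cᵢ₋₁ − Cᵢ), so τᵢ = Vᵢ/Q.
τ₁ = 728/21.6 = 33.704 s; τ₂ = 584/21.6 = 27.037 s.
Tank 1: C₁ = C_in(1 − e^(−t/τ₁)). Tank 2 (τ₁ ≠ τ₂): C₂ = C_in[1 − (τ₁ e^(−t/τ₁) − τ₂ e^(−t/τ₂))/(τ₁ − τ₂)].
At t = 91.1: e^(−t/τ₁) = 0.067006, e^(−t/τ₂) = 0.034408.
C₂ = 2.42·[1 − (33.704·0.067006 − 27.037·0.034408)/(6.6667)] = 2.42·0.80079 = 1.9379 g/L.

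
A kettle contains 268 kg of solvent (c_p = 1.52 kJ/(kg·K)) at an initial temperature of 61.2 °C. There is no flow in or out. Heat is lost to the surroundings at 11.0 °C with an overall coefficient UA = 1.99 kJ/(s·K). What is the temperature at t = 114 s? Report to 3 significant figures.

39.8 °C

M c_p dT/dt = −UA(T − T_amb).
dT/dt = (T_ss − T)/τ with T_ss = T_amb = 11.000 °C, τ = M c_p/UA = 268·1.52/1.99 = 204.70 s.
This is linear first-order; T(t) = T_ss + (T₀ − T_ss) e^(−t/τ).
T(114) = 11.000 + (50.200)·0.57298 = 39.764 °C.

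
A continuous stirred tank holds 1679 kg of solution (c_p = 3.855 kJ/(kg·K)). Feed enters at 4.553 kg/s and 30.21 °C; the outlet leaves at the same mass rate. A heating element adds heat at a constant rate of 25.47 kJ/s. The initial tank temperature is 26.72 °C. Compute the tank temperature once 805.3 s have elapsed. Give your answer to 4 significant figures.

31.10 °C

First-law balance (no shaft work): M c_p dT/dt = ṁ c_p (T_in − T) + 25.47.
τ = M/ṁ = 368.768 s; T_ss = T_in + Q̇/(ṁ c_p) = 30.21 + 25.47/(4.553·3.855) = 31.6611 °C.
This is linear first-order; T(t) = T_ss + (T₀ − T_ss) e^(−t/τ).
T(805.3) = 31.6611 + (-4.94113)·e^(−805.3/368.768) = 31.6611 + (-4.94113)·0.112617 = 31.1047 °C.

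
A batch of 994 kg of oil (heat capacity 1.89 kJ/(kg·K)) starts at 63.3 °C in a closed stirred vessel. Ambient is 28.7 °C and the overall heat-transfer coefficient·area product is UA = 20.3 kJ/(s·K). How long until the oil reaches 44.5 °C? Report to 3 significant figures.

First-law balance (no shaft work): M c_p dT/dt = −UA(T − T_amb).
τ = M c_p/UA = 92.545 s; T_ss = T_amb = 28.700 °C.
T(t) = T_ss + (T₀ − T_ss)e^(−t/τ); set T = 44.5:
t = −τ ln[(T − T_ss)/(T₀ − T_ss)] = −92.545 · ln(0.45665) = 72.541 s.

72.5 s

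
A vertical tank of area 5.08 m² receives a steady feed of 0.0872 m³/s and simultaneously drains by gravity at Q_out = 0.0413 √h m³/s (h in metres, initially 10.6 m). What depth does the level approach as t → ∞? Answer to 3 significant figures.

4.46 m

Level balance: A dh/dt = 0.0872 − 0.0413 √h. Setting dh/dt = 0:
Q_in = 0.0413 √h_ss ⇒ √h_ss = 0.0872/0.0413 = 2.1114.
h_ss = 2.1114² = 4.4579 m. (Since h₀ = 10.6 m > h_ss, the level will fall toward this value.)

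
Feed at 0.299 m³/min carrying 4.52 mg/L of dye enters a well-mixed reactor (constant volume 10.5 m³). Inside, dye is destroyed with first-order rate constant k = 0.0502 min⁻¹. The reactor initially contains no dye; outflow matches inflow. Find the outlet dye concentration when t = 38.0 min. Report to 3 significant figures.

V dC/dt = Q(C_in − C) − k V C.
This is linear with rate a = Q/V + k = 0.078676 min⁻¹.
C_ss = Q C_in/(Q + kV) = 1.6360 mg/L; C(t) = C_ss + (C₀ − C_ss) e^(−a t).
C(38.0) = 1.6360 + (-1.6360)·e^(−0.078676·38.0) = 1.6360 + (-1.6360)·0.050303 = 1.5537 mg/L.

1.55 mg/L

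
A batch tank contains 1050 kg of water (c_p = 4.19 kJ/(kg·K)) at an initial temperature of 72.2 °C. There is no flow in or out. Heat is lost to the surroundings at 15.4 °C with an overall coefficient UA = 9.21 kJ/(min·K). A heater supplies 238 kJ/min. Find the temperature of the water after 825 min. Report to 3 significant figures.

Unsteady energy balance on the tank contents: M c_p dT/dt = −UA(T − T_amb) + Q̇.
dT/dt = (T_ss − T)/τ with T_ss = T_amb + Q̇/UA = 15.4 + 238/9.21 = 41.241 °C, τ = M c_p/UA = 1050·4.19/9.21 = 477.69 min.
T approaches T_ss exponentially: T(t) = T_ss + (T₀ − T_ss) e^(−t/τ).
T(825) = 41.241 + (30.959)·0.17780 = 46.746 °C.

46.7 °C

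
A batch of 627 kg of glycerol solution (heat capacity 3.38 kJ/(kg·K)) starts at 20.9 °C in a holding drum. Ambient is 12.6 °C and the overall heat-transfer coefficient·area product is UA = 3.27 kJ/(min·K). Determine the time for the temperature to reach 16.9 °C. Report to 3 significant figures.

M c_p dT/dt = −UA(T − T_amb).
τ = M c_p/UA = 648.09 min; T_ss = T_amb = 12.600 °C.
T(t) = T_ss + (T₀ − T_ss)e^(−t/τ); set T = 16.9:
t = −τ ln[(T − T_ss)/(T₀ − T_ss)] = −648.09 · ln(0.51807) = 426.21 min.

426 min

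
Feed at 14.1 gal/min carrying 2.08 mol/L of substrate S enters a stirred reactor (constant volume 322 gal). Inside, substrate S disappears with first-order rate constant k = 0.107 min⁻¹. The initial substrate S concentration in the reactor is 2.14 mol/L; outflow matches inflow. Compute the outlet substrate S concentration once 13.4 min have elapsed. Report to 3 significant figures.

Accumulation = in − out − consumed: V dC/dt = Q C_in − Q C − k V C.
dC/dt = (Q/V) C_in − (Q/V + k) C; effective rate a = Q/V + k = 0.043789 + 0.107 = 0.15079 min⁻¹.
C_ss = Q C_in/(Q + kV) = 0.60403 mol/L; C(t) = C_ss + (C₀ − C_ss) e^(−a t).
C(13.4) = 0.60403 + (1.5360)·e^(−0.15079·13.4) = 0.60403 + (1.5360)·0.13258 = 0.80767 mol/L.

0.808 mol/L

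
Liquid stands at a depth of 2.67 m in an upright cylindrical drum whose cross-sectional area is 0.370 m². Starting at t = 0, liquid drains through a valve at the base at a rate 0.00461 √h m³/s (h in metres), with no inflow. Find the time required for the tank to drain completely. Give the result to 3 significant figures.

A dh/dt = −Q_out = −0.00461 √h.
This is separable: 2 d(√h)/dt = −0.00461/A, so √h = √h₀ − (0.00461/(2A)) t.
Tank is empty when √h = 0: t_empty = 2A√h₀/0.00461.
t_empty = 2·0.370·√2.67/0.00461 = 0.74000·1.6340/0.00461 = 262.29 s.

262 s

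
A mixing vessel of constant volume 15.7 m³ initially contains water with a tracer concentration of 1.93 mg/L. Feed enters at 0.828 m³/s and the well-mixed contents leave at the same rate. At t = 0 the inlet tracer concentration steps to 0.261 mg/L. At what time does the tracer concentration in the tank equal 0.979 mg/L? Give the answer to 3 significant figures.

16.0 s

Unsteady species balance (constant V, well mixed): V dC/dt = Q(C_in − C), so τ = V/Q = 18.961 s.
C(t) = C_in + (C₀ − C_in) e^(−t/τ). Set C = 0.979 and solve for t:
e^(−t/τ) = (C − C_in)/(C₀ − C_in) = (0.979 − 0.261)/(1.93 − 0.261) = 0.43020
t = −τ ln(…) = 18.961 × 0.84351 = 15.994 s.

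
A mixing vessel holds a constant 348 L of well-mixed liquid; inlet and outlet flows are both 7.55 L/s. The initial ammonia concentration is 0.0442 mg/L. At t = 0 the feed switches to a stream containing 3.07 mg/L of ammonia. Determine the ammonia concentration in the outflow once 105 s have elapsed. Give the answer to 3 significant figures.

Mass balance on the solute (V constant): V dC/dt = Q(C_in − C).
So dC/dt = (C_in − C)/τ with τ = V/Q = 348/7.55 = 46.093 s.
C approaches C_in exponentially: C(t) = C_in + (C₀ − C_in) e^(−t/τ).
C(105) = 3.07 + (0.0442 − 3.07)·e^(−105/46.093) = 3.07 + (-3.0258)·0.10249 = 2.7599 mg/L.

2.76 mg/L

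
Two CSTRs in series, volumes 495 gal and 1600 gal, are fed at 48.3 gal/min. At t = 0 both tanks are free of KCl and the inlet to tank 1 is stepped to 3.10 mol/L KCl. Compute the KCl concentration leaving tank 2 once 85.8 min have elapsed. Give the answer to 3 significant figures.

Time constants: τᵢ = Vᵢ/Q for each well-mixed tank.
τ₁ = 495/48.3 = 10.248 min; τ₂ = 1600/48.3 = 33.126 min.
Solving the cascade with C₁(0)=C₂(0)=0 gives C₂(t) = C_in[1 − (τ₁ e^(−t/τ₁) − τ₂ e^(−t/τ₂))/(τ₁ − τ₂)].
At t = 85.8: e^(−t/τ₁) = 0.00023125, e^(−t/τ₂) = 0.075013.
C₂ = 3.10·[1 − (10.248·0.00023125 − 33.126·0.075013)/(-22.878)] = 3.10·0.89149 = 2.7636 mol/L.

2.76 mol/L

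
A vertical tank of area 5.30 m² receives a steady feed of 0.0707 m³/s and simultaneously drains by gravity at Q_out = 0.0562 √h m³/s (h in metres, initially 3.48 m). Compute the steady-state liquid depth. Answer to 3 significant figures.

A dh/dt = Q_in − 0.0562 √h. Steady state requires inflow = outflow:
Q_in = 0.0562 √h_ss ⇒ √h_ss = 0.0707/0.0562 = 1.2580.
h_ss = 1.2580² = 1.5826 m. (Since h₀ = 3.48 m > h_ss, the level will fall toward this value.)

1.58 m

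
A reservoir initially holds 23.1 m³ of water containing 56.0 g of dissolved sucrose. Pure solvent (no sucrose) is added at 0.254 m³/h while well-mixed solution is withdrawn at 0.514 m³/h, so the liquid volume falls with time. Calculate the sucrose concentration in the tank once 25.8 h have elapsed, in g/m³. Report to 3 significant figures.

Let m(t) be the amount of sucrose. Volume: V(t) = V₀ + (Q_in − Q_out) t = 23.1 − 0.26000 t; V(25.8) = 16.392 m³.
Species balance (pure solvent in): dm/dt = −Q_out · m/V(t).
Separate: dm/m = −Q_out dt/V(t) ⇒ ln(m/m₀) = −(Q_out/(Q_in−Q_out)) ln(V/V₀).
m = m₀ (V₀/V)^(Q_out/(Q_in−Q_out)) = 56.0 × (23.1/16.392)^(-1.9769) = 28.423 g.
C = m/V = 28.423/16.392 = 1.7339 g/m³.

1.73 g/m³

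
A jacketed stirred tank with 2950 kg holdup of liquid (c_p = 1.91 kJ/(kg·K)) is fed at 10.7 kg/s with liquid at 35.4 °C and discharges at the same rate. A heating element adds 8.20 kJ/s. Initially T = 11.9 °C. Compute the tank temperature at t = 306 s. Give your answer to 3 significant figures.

M c_p dT/dt = ṁ c_p (T_in − T) + Q̇.
Rearrange: dT/dt = (T_ss − T)/τ with τ = M/ṁ = 275.70 s and T_ss = T_in + Q̇/(ṁ c_p) = 35.801 °C.
T approaches T_ss exponentially: T(t) = T_ss + (T₀ − T_ss) e^(−t/τ).
T(306) = 35.801 + (-23.901)·e^(−306/275.70) = 35.801 + (-23.901)·0.32959 = 27.924 °C.

27.9 °C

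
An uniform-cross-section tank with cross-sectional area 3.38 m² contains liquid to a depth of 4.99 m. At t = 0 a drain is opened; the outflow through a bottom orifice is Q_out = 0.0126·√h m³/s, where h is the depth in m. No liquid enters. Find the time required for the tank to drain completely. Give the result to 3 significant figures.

1200 s

Volume balance on the tank: A dh/dt = −0.0126 √h.
∫ h^(−1/2) dh = −(0.0126/A) ∫ dt, giving 2√h = 2√h₀ − (0.0126/A) t.
Tank is empty when √h = 0: t_empty = 2A√h₀/0.0126.
t_empty = 2·3.38·√4.99/0.0126 = 6.7600·2.2338/0.0126 = 1198.5 s.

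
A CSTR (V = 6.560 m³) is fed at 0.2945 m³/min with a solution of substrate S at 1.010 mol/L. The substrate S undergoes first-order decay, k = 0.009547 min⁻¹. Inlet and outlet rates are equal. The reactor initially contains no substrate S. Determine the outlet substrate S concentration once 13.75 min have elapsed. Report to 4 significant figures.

0.4389 mol/L

Accumulation = in − out − consumed: V dC/dt = Q C_in − Q C − k V C.
dC/dt = (Q/V) C_in − (Q/V + k) C; effective rate a = Q/V + k = 0.0448933 + 0.009547 = 0.0544403 min⁻¹.
C_ss = Q C_in/(Q + kV) = 0.832880 mol/L; C(t) = C_ss + (C₀ − C_ss) e^(−a t).
C(13.75) = 0.832880 + (-0.832880)·e^(−0.0544403·13.75) = 0.832880 + (-0.832880)·0.473050 = 0.438886 mol/L.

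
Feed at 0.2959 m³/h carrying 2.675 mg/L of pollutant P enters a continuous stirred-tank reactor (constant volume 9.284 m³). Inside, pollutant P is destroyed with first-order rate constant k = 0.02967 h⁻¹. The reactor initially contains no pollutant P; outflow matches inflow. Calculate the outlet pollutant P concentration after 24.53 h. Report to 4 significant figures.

V dC/dt = Q(C_in − C) − k V C.
dC/dt = (Q/V) C_in − (Q/V + k) C; effective rate a = Q/V + k = 0.0318720 + 0.02967 = 0.0615420 h⁻¹.
C_ss = Q C_in/(Q + kV) = 1.38536 mg/L; C(t) = C_ss + (C₀ − C_ss) e^(−a t).
C(24.53) = 1.38536 + (-1.38536)·e^(−0.0615420·24.53) = 1.38536 + (-1.38536)·0.220993 = 1.07920 mg/L.

1.079 mg/L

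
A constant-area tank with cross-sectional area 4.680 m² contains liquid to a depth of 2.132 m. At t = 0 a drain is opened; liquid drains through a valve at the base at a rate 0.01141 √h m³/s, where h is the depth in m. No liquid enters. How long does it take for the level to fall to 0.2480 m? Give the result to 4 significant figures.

789.3 s

Accumulation of liquid (constant cross-section A): A dh/dt = −0.01141 √h.
∫ h^(−1/2) dh = −(0.01141/A) ∫ dt, giving 2√h = 2√h₀ − (0.01141/A) t.
t = 2A(√h₀ − √h)/0.01141 = 2·4.680·(√2.132 − √0.2480)/0.01141
  = 9.36000 × (1.46014 − 0.497996) / 0.01141 = 789.276 s.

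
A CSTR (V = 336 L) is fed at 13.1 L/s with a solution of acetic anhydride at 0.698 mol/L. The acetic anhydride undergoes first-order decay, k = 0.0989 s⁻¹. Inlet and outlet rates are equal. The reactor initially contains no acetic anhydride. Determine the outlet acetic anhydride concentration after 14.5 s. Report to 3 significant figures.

Species balance: V dC/dt = Q C_in − Q C − k V C.
dC/dt = (Q/V) C_in − (Q/V + k) C; effective rate a = Q/V + k = 0.038988 + 0.0989 = 0.13789 s⁻¹.
C_ss = Q C_in/(Q + kV) = 0.19736 mol/L; C(t) = C_ss + (C₀ − C_ss) e^(−a t).
C(14.5) = 0.19736 + (-0.19736)·e^(−0.13789·14.5) = 0.19736 + (-0.19736)·0.13542 = 0.17063 mol/L.

0.171 mol/L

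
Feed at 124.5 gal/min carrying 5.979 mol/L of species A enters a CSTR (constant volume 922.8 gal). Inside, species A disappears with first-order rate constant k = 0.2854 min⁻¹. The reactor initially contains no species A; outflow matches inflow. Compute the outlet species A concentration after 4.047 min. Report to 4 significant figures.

Accumulation = in − out − consumed: V dC/dt = Q C_in − Q C − k V C.
dC/dt = (Q/V) C_in − (Q/V + k) C; effective rate a = Q/V + k = 0.134915 + 0.2854 = 0.420315 min⁻¹.
C_ss = Q C_in/(Q + kV) = 1.91918 mol/L; C(t) = C_ss + (C₀ − C_ss) e^(−a t).
C(4.047) = 1.91918 + (-1.91918)·e^(−0.420315·4.047) = 1.91918 + (-1.91918)·0.182498 = 1.56893 mol/L.

1.569 mol/L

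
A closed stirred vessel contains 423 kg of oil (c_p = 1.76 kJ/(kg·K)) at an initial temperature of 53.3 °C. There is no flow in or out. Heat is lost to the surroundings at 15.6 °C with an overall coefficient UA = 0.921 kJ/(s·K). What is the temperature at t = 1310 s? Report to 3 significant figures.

First-law balance (no shaft work): M c_p dT/dt = −UA(T − T_amb).
dT/dt = (T_ss − T)/τ with T_ss = T_amb = 15.600 °C, τ = M c_p/UA = 423·1.76/0.921 = 808.34 s.
T approaches T_ss exponentially: T(t) = T_ss + (T₀ − T_ss) e^(−t/τ).
T(1310) = 15.600 + (37.700)·0.19778 = 23.056 °C.

23.1 °C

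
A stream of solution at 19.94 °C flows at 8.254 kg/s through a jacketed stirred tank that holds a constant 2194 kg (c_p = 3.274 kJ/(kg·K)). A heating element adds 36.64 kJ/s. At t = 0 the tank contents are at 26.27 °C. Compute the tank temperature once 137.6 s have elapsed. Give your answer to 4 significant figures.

24.26 °C

M c_p dT/dt = ṁ c_p (T_in − T) + Q̇.
Rearrange: dT/dt = (T_ss − T)/τ with τ = M/ṁ = 265.811 s and T_ss = T_in + Q̇/(ṁ c_p) = 21.2959 °C.
T approaches T_ss exponentially: T(t) = T_ss + (T₀ − T_ss) e^(−t/τ).
T(137.6) = 21.2959 + (4.97415)·e^(−137.6/265.811) = 21.2959 + (4.97415)·0.595912 = 24.2600 °C.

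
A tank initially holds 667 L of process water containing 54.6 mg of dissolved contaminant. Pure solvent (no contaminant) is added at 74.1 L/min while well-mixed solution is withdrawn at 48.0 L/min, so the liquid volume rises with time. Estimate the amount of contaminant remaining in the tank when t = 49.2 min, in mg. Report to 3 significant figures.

7.58 mg

Total volume: dV/dt = Q_in − Q_out = 26.100 L/min, so V(t) = 667 + 26.100 t and V(49.2) = 1951.1 L.
Solute balance: dm/dt = 0 − Q_out C = −Q_out m/V(t).
dm/m = −Q_out dt/(V₀ + 26.100 t); integrating gives ln(m/m₀) = −(Q_out/(Q_in−Q_out)) ln(V/V₀).
m = m₀ (V₀/V)^(Q_out/(Q_in−Q_out)) = 54.6 × (667/1951.1)^(1.8391) = 7.5839 mg.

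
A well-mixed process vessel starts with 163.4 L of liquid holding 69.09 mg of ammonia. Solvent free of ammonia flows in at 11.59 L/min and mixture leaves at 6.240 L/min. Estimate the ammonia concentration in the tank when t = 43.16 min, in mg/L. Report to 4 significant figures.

Let m(t) be the amount of ammonia. Volume: V(t) = V₀ + (Q_in − Q_out) t = 163.4 + 5.35000 t; V(43.16) = 394.306 L.
Solute balance: dm/dt = 0 − Q_out C = −Q_out m/V(t).
dm/m = −Q_out dt/(V₀ + 5.35000 t); integrating gives ln(m/m₀) = −(Q_out/(Q_in−Q_out)) ln(V/V₀).
m = m₀ (V₀/V)^(Q_out/(Q_in−Q_out)) = 69.09 × (163.4/394.306)^(1.16636) = 24.7280 mg.
C = m/V = 24.7280/394.306 = 0.0627128 mg/L.

0.06271 mg/L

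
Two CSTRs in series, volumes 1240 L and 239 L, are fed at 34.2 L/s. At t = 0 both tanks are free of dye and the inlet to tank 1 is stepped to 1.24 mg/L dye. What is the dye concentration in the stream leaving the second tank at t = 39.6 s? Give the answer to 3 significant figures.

Time constants: τᵢ = Vᵢ/Q for each well-mixed tank.
τ₁ = 1240/34.2 = 36.257 s; τ₂ = 239/34.2 = 6.9883 s.
Tank 1: C₁ = C_in(1 − e^(−t/τ₁)). Tank 2 (τ₁ ≠ τ₂): C₂ = C_in[1 − (τ₁ e^(−t/τ₁) − τ₂ e^(−t/τ₂))/(τ₁ − τ₂)].
At t = 39.6: e^(−t/τ₁) = 0.33548, e^(−t/τ₂) = 0.0034596.
C₂ = 1.24·[1 − (36.257·0.33548 − 6.9883·0.0034596)/(29.269)] = 1.24·0.58525 = 0.72571 mg/L.

0.726 mg/L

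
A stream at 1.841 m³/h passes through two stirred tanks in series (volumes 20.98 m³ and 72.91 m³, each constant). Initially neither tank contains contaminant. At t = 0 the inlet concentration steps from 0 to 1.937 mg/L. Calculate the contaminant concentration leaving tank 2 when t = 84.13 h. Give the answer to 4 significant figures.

1.612 mg/L

Time constants: τᵢ = Vᵢ/Q for each well-mixed tank.
τ₁ = 20.98/1.841 = 11.3960 h; τ₂ = 72.91/1.841 = 39.6035 h.
Solving the cascade with C₁(0)=C₂(0)=0 gives C₂(t) = C_in[1 − (τ₁ e^(−t/τ₁) − τ₂ e^(−t/τ₂))/(τ₁ − τ₂)].
At t = 84.13: e^(−t/τ₁) = 0.000622089, e^(−t/τ₂) = 0.119516.
C₂ = 1.937·[1 − (11.3960·0.000622089 − 39.6035·0.119516)/(-28.2075)] = 1.937·0.832451 = 1.61246 mg/L.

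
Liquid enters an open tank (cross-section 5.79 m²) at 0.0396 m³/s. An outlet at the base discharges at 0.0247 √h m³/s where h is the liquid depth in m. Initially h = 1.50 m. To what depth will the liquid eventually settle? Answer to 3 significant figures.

A dh/dt = Q_in − 0.0247 √h. Steady state requires inflow = outflow:
Q_in = 0.0247 √h_ss ⇒ √h_ss = 0.0396/0.0247 = 1.6032.
h_ss = 1.6032² = 2.5704 m. (Since h₀ = 1.50 m < h_ss, the level will rise toward this value.)

2.57 m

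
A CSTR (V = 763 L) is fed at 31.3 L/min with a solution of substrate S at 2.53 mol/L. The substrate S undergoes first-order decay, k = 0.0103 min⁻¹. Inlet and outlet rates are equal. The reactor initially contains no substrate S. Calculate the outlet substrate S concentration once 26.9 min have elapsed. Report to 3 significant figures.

Accumulation = in − out − consumed: V dC/dt = Q C_in − Q C − k V C.
dC/dt = (Q/V) C_in − (Q/V + k) C; effective rate a = Q/V + k = 0.041022 + 0.0103 = 0.051322 min⁻¹.
C_ss = Q C_in/(Q + kV) = 2.0222 mol/L; C(t) = C_ss + (C₀ − C_ss) e^(−a t).
C(26.9) = 2.0222 + (-2.0222)·e^(−0.051322·26.9) = 2.0222 + (-2.0222)·0.25144 = 1.5138 mol/L.

1.51 mol/L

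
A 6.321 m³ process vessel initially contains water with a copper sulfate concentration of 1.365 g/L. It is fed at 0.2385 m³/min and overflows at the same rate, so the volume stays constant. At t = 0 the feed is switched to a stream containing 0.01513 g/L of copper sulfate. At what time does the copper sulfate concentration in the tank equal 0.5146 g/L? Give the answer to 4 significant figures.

Transient balance on the dissolved component: V dC/dt = Q(C_in − C), so τ = V/Q = 26.5031 min.
C(t) = C_in + (C₀ − C_in) e^(−t/τ). Set C = 0.5146 and solve for t:
e^(−t/τ) = (C − C_in)/(C₀ − C_in) = (0.5146 − 0.01513)/(1.365 − 0.01513) = 0.370013
t = −τ ln(…) = 26.5031 × 0.994216 = 26.3499 min.

26.35 min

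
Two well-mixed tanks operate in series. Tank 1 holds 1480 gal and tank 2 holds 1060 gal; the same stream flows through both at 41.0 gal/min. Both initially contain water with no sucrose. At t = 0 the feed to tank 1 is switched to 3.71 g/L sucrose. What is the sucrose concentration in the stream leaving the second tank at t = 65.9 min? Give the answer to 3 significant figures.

2.34 g/L

Species balance on tank i: dCᵢ/dt = (Cᵢ₋₁ − Cᵢ)/τᵢ with τᵢ = Vᵢ/Q.
τ₁ = 1480/41.0 = 36.098 min; τ₂ = 1060/41.0 = 25.854 min.
Tank 1: C₁ = C_in(1 − e^(−t/τ₁)). Tank 2 (τ₁ ≠ τ₂): C₂ = C_in[1 − (τ₁ e^(−t/τ₁) − τ₂ e^(−t/τ₂))/(τ₁ − τ₂)].
At t = 65.9: e^(−t/τ₁) = 0.16112, e^(−t/τ₂) = 0.078163.
C₂ = 3.71·[1 − (36.098·0.16112 − 25.854·0.078163)/(10.244)] = 3.71·0.62951 = 2.3355 g/L.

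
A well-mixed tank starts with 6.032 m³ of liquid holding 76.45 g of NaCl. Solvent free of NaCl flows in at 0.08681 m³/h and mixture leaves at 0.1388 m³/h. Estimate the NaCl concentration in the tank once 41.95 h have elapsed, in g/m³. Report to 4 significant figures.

Let m(t) be the amount of NaCl. Volume: V(t) = V₀ + (Q_in − Q_out) t = 6.032 − 0.0519900 t; V(41.95) = 3.85102 m³.
No NaCl enters, so dm/dt = −Q_out · (m/V).
Separate: dm/m = −Q_out dt/V(t) ⇒ ln(m/m₀) = −(Q_out/(Q_in−Q_out)) ln(V/V₀).
m = m₀ (V₀/V)^(Q_out/(Q_in−Q_out)) = 76.45 × (6.032/3.85102)^(-2.66974) = 23.0719 g.
C = m/V = 23.0719/3.85102 = 5.99111 g/m³.

5.991 g/m³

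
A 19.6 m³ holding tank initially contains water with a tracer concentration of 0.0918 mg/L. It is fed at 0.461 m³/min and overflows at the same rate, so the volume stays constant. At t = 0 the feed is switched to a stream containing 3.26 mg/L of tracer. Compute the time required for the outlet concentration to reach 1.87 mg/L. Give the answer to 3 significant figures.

35.0 min

Accumulation = in − out for the solute gives V dC/dt = Q(C_in − C), so τ = V/Q = 42.516 min.
C(t) = C_in + (C₀ − C_in) e^(−t/τ). Set C = 1.87 and solve for t:
e^(−t/τ) = (C − C_in)/(C₀ − C_in) = (1.87 − 3.26)/(0.0918 − 3.26) = 0.43873
t = −τ ln(…) = 42.516 × 0.82386 = 35.027 min.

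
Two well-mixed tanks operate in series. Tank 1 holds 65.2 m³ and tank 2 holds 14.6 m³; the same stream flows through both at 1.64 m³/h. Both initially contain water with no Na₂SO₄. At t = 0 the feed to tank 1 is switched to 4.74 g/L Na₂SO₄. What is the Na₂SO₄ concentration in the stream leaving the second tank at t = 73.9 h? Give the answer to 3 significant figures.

Each tank obeys Vᵢ dCᵢ/dt = Q(Cᵢ₋₁ − Cᵢ), so τᵢ = Vᵢ/Q.
τ₁ = 65.2/1.64 = 39.756 h; τ₂ = 14.6/1.64 = 8.9024 h.
Solving the cascade with C₁(0)=C₂(0)=0 gives C₂(t) = C_in[1 − (τ₁ e^(−t/τ₁) − τ₂ e^(−t/τ₂))/(τ₁ − τ₂)].
At t = 73.9: e^(−t/τ₁) = 0.15585, e^(−t/τ₂) = 0.00024824.
C₂ = 4.74·[1 − (39.756·0.15585 − 8.9024·0.00024824)/(30.854)] = 4.74·0.79925 = 3.7884 g/L.

3.79 g/L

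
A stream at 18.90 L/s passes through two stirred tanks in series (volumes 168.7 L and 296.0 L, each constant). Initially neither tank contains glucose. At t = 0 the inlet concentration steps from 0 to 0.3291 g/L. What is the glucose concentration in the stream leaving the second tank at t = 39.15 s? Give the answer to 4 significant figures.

Time constants: τᵢ = Vᵢ/Q for each well-mixed tank.
τ₁ = 168.7/18.90 = 8.92593 s; τ₂ = 296.0/18.90 = 15.6614 s.
Tank 1: C₁ = C_in(1 − e^(−t/τ₁)). Tank 2 (τ₁ ≠ τ₂): C₂ = C_in[1 − (τ₁ e^(−t/τ₁) − τ₂ e^(−t/τ₂))/(τ₁ − τ₂)].
At t = 39.15: e^(−t/τ₁) = 0.0124492, e^(−t/τ₂) = 0.0821030.
C₂ = 0.3291·[1 − (8.92593·0.0124492 − 15.6614·0.0821030)/(-6.73545)] = 0.3291·0.825591 = 0.271702 g/L.

0.2717 g/L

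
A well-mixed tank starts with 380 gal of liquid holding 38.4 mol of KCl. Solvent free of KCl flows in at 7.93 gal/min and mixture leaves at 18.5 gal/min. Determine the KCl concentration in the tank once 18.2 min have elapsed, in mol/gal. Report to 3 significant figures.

0.0595 mol/gal

Let m(t) be the amount of KCl. Volume: V(t) = V₀ + (Q_in − Q_out) t = 380 − 10.570 t; V(18.2) = 187.63 gal.
No KCl enters, so dm/dt = −Q_out · (m/V).
Separate: dm/m = −Q_out dt/V(t) ⇒ ln(m/m₀) = −(Q_out/(Q_in−Q_out)) ln(V/V₀).
m = m₀ (V₀/V)^(Q_out/(Q_in−Q_out)) = 38.4 × (380/187.63)^(-1.7502) = 11.166 mol.
C = m/V = 11.166/187.63 = 0.059512 mol/gal.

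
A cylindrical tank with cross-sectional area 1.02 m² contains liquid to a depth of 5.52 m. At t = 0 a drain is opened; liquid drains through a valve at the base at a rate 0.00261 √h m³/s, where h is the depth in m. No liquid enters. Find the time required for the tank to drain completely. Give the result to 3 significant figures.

Volume balance on the tank: A dh/dt = −0.00261 √h.
Separate and integrate: 2(√h − √h₀) = −(0.00261/A) t.
Tank is empty when √h = 0: t_empty = 2A√h₀/0.00261.
t_empty = 2·1.02·√5.52/0.00261 = 2.0400·2.3495/0.00261 = 1836.4 s.

1840 s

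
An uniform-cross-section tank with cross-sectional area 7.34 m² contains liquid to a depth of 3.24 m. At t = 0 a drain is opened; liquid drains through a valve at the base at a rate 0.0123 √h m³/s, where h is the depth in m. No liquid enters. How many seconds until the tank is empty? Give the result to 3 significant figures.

2150 s

With no inflow, A dh/dt = −0.0123 √h.
Separate and integrate: 2(√h − √h₀) = −(0.0123/A) t.
Tank is empty when √h = 0: t_empty = 2A√h₀/0.0123.
t_empty = 2·7.34·√3.24/0.0123 = 14.680·1.8000/0.0123 = 2148.3 s.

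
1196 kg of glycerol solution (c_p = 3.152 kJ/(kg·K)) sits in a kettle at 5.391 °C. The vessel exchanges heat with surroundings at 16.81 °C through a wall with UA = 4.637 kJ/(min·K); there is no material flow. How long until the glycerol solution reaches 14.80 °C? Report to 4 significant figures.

M c_p dT/dt = −UA(T − T_amb).
τ = M c_p/UA = 812.981 min; T_ss = T_amb = 16.8100 °C.
T(t) = T_ss + (T₀ − T_ss)e^(−t/τ); set T = 14.80:
t = −τ ln[(T − T_ss)/(T₀ − T_ss)] = −812.981 · ln(0.176022) = 1412.26 min.

1412 min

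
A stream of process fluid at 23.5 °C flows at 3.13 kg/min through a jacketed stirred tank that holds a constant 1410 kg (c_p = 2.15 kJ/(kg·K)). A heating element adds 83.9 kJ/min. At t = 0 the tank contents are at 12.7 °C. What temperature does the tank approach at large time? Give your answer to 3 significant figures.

36.0 °C

M c_p dT/dt = ṁ c_p (T_in − T) + Q̇.
At steady state dT/dt = 0 ⇒ T_ss = T_in + Q̇/(ṁ c_p) = 23.5 + 83.9/(3.13·2.15) = 35.967 °C.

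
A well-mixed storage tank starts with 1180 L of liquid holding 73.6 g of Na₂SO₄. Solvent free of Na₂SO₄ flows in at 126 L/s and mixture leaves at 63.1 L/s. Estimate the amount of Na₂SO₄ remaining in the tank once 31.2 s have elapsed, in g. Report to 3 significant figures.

27.6 g

Let m(t) be the amount of Na₂SO₄. Volume: V(t) = V₀ + (Q_in − Q_out) t = 1180 + 62.900 t; V(31.2) = 3142.5 L.
No Na₂SO₄ enters, so dm/dt = −Q_out · (m/V).
Separate: dm/m = −Q_out dt/V(t) ⇒ ln(m/m₀) = −(Q_out/(Q_in−Q_out)) ln(V/V₀).
m = m₀ (V₀/V)^(Q_out/(Q_in−Q_out)) = 73.6 × (1180/3142.5)^(1.0032) = 27.551 g.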